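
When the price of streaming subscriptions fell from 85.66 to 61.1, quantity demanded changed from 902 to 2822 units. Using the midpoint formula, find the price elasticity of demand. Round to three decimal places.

%Δq = (2822 − 902)/[(902 + 2822)/2] = 1920/1862 ≈ 1.0311.
%ΔP = (61.1 − 85.66)/[(85.66 + 61.1)/2] = -24.56/73.38 ≈ -0.3347.
Arc elasticity E = %Δq/%ΔP ≈ 1.0311/-0.3347 ≈ -3.081.
|E| > 1: demand is elastic over this range.

-3.081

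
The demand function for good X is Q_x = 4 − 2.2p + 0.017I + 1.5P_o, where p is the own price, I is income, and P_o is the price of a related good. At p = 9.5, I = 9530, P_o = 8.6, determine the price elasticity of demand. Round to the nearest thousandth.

First evaluate Q_x: 4 − 2.2(9.5) + 0.017(9530) + 1.5(8.6) = 4 − 20.9 + 162.01 + 12.9 = 158.01.
∂Q_x/∂p = −2.2, so E_p = (−2.2)·(9.5/158.01) ≈ -0.132.
|E_p| < 1: demand is inelastic.

-0.132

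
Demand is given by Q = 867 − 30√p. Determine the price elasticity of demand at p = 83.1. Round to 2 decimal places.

-0.23

At p = 83.1, Q = 593.5224.
dQ/dp = −30/(2√p) = −30/(2·9.1159).
Point elasticity E = (dQ/dp)·(p/Q) = -1.6455 × 83.1/593.5224 ≈ -0.23.
|E| < 1, so demand is inelastic at this price.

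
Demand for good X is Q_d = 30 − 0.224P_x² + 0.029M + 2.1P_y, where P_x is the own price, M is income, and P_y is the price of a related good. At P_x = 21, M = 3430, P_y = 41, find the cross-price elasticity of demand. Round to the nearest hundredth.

0.74

Substituting, Q_d = 30 − 0.224(21)² + 0.029(3430) + 2.1(41) = 30 − 98.784 + 99.47 + 86.1 = 116.786.
∂Q_d/∂P_y = +2.1, so E_xy = 2.1·(41/116.786) ≈ 0.74.
E_xy > 0: the goods are substitutes.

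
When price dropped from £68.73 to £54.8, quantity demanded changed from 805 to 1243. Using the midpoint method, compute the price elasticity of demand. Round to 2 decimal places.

-1.90

%ΔQ = (1243 − 805)/[(805 + 1243)/2] = 438/1024 ≈ 0.4277.
%ΔP = (54.8 − 68.73)/[(68.73 + 54.8)/2] = -13.93/61.765 ≈ -0.2255.
Arc elasticity E = %ΔQ/%ΔP ≈ 0.4277/-0.2255 ≈ -1.90.
|E| > 1: demand is elastic over this range.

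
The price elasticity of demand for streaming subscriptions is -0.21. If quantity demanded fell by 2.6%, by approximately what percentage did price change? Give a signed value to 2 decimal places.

12.38

%ΔQ ≈ E × %ΔP ⇒ %ΔP = %ΔQ / E = (-2.6%)/(-0.21) ≈ 12.38%.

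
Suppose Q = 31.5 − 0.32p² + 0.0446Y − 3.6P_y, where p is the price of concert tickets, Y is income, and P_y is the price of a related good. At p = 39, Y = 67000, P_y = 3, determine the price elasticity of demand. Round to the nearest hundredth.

First evaluate Q: 31.5 − 0.32(39)² + 0.0446(67000) − 3.6(3) = 31.5 − 486.72 + 2988.2 − 10.8 = 2522.18.
∂Q/∂p = −2·0.32·p = -24.96, so E_p = -24.96·(39/2522.18) ≈ -0.39.
|E_p| < 1: demand is inelastic.

-0.39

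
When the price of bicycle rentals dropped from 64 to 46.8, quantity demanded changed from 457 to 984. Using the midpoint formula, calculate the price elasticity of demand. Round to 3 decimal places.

-2.356

%ΔQ = (984 − 457)/[(457 + 984)/2] = 527/720.5 ≈ 0.7314.
%ΔP = (46.8 − 64)/[(64 + 46.8)/2] = -17.2/55.4 ≈ -0.3105.
Arc elasticity E = %ΔQ/%ΔP ≈ 0.7314/-0.3105 ≈ -2.356.
|E| > 1: demand is elastic over this range.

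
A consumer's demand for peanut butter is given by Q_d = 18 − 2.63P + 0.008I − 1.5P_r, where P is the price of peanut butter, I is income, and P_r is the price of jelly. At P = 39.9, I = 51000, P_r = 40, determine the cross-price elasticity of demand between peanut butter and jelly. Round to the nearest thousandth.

At the given point, Q_d = 18 − 2.63(39.9) + 0.008(51000) − 1.5(40) = 18 − 104.937 + 408 − 60 = 261.063.
∂Q_d/∂P_r = −1.5, so E_xy = -1.5·(40/261.063) ≈ -0.230.
E_xy < 0: the goods are complements.

-0.230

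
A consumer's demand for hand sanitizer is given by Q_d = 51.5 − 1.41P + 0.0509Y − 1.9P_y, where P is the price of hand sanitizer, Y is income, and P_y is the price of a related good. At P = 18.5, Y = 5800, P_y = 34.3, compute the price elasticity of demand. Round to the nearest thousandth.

At the given point, Q_d = 51.5 − 1.41(18.5) + 0.0509(5800) − 1.9(34.3) = 51.5 − 26.085 + 295.22 − 65.17 = 255.465.
∂Q_d/∂P = −1.41, so E_p = (−1.41)·(18.5/255.465) ≈ -0.102.
|E_p| < 1: demand is inelastic.

-0.102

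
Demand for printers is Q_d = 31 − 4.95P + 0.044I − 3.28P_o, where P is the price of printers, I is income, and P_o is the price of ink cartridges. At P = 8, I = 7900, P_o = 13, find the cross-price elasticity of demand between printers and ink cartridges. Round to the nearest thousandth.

-0.144

At the given point, Q_d = 31 − 4.95(8) + 0.044(7900) − 3.28(13) = 31 − 39.6 + 347.6 − 42.64 = 296.36.
∂Q_d/∂P_o = −3.28, so E_xy = -3.28·(13/296.36) ≈ -0.144.
E_xy < 0: the goods are complements.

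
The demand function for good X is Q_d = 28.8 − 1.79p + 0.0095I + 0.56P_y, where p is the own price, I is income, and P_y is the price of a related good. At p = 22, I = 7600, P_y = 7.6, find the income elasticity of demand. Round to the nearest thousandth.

1.096

Q_d = 28.8 − 1.79(22) + 0.0095(7600) + 0.56(7.6) = 28.8 − 39.38 + 72.2 + 4.256 = 65.876.
∂Q_d/∂I = +0.0095, so E_I = 0.0095·(7600/65.876) ≈ 1.096.
E_I > 1: normal good (luxury).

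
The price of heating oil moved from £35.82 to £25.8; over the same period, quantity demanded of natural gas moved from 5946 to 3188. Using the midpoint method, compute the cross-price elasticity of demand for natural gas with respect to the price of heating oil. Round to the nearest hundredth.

1.86

%ΔQ_x = (3188 − 5946)/[(5946+3188)/2] = -2758/4567 ≈ -0.6039.
%ΔP_y = (25.8 − 35.82)/[(35.82+25.8)/2] ≈ -0.3252.
E_xy = -0.6039/-0.3252 ≈ 1.86.
E_xy > 0, so natural gas and heating oil are substitutes.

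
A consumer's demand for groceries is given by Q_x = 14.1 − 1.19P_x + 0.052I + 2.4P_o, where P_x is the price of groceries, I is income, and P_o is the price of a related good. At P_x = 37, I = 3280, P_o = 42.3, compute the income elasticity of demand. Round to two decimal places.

0.70

Q_x = 14.1 − 1.19(37) + 0.052(3280) + 2.4(42.3) = 14.1 − 44.03 + 170.56 + 101.52 = 242.15.
∂Q_x/∂I = +0.052, so E_I = 0.052·(3280/242.15) ≈ 0.70.
E_I ∈ (0,1): normal good (necessity).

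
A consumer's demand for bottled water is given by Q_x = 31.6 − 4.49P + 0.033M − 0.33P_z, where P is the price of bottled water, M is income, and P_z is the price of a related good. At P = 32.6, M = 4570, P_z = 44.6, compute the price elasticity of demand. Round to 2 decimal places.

-6.87

First evaluate Q_x: 31.6 − 4.49(32.6) + 0.033(4570) − 0.33(44.6) = 31.6 − 146.374 + 150.81 − 14.718 = 21.318.
∂Q_x/∂P = −4.49, so E_p = (−4.49)·(32.6/21.318) ≈ -6.87.
|E_p| > 1: demand is elastic.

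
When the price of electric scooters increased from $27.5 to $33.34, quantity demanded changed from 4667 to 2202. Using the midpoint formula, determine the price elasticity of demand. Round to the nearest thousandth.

-3.739

%Δq = (2202 − 4667)/[(4667 + 2202)/2] = -2465/3434.5 ≈ -0.7177.
%Δp = (33.34 − 27.5)/[(27.5 + 33.34)/2] = 5.84/30.42 ≈ 0.1920.
Arc elasticity E = %Δq/%Δp ≈ -0.7177/0.1920 ≈ -3.739.
|E| > 1: demand is elastic over this range.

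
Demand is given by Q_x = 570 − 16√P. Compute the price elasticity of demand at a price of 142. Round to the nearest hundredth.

-0.25

At P = 142, Q_x = 379.338.
dQ_x/dP = −16/(2√P) = −16/(2·11.9164).
Point elasticity E = (dQ_x/dP)·(P/Q_x) = -0.6713 × 142/379.338 ≈ -0.25.
|E| < 1, so demand is inelastic at this price.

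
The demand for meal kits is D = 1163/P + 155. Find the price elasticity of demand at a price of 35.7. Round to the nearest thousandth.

At P = 35.7, D = 187.577.
dD/dP = −1163/P² = −0.9125.
Point elasticity E = (dD/dP)·(P/D) = -0.9125 × 35.7/187.577 ≈ -0.174.
|E| < 1, so demand is inelastic at this price.

-0.174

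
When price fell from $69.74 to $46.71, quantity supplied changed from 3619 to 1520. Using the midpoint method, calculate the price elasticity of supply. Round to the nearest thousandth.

2.065

%Δq = (1520 − 3619)/[(3619 + 1520)/2] = -2099/2569.5 ≈ -0.8169.
%ΔP = (46.71 − 69.74)/[(69.74 + 46.71)/2] = -23.03/58.225 ≈ -0.3955.
Arc elasticity E = %Δq/%ΔP ≈ -0.8169/-0.3955 ≈ 2.065.
|E| > 1: supply is elastic over this range.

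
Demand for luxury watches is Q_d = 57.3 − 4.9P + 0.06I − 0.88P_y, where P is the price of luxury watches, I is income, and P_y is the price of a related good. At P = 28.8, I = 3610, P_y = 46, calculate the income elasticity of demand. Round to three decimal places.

2.347

Evaluating quantity at (P, I, P_y) gives Q_d = 57.3 − 4.9(28.8) + 0.06(3610) − 0.88(46) = 57.3 − 141.12 + 216.6 − 40.48 = 92.3.
∂Q_d/∂I = +0.06, so E_I = 0.06·(3610/92.3) ≈ 2.347.
E_I > 1: normal good (luxury).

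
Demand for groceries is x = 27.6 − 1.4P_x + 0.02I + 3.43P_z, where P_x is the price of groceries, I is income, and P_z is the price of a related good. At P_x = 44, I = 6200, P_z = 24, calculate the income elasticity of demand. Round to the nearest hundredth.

0.72

Evaluating quantity at (P_x, I, P_z) gives x = 27.6 − 1.4(44) + 0.02(6200) + 3.43(24) = 27.6 − 61.6 + 124 + 82.32 = 172.32.
∂x/∂I = +0.02, so E_I = 0.02·(6200/172.32) ≈ 0.72.
E_I ∈ (0,1): normal good (necessity).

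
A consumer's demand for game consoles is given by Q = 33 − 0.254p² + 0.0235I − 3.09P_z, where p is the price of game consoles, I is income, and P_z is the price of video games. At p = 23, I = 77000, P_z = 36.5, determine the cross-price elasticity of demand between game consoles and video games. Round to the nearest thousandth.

At the given point, Q = 33 − 0.254(23)² + 0.0235(77000) − 3.09(36.5) = 33 − 134.366 + 1809.5 − 112.785 = 1595.349.
∂Q/∂P_z = −3.09, so E_xy = -3.09·(36.5/1595.349) ≈ -0.071.
E_xy < 0: the goods are complements.

-0.071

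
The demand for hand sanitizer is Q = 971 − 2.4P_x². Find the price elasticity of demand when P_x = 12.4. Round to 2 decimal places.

At P_x = 12.4, Q = 601.976.
dQ/dP_x = −2·2.4·P_x = −59.52.
Point elasticity E = (dQ/dP_x)·(P_x/Q) = -59.52 × 12.4/601.976 ≈ -1.23.
|E| > 1, so demand is elastic at this price.

-1.23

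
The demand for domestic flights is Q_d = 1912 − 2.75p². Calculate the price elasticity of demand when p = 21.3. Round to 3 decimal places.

At p = 21.3, Q_d = 664.3525.
dQ_d/dp = −2·2.75·p = −117.15.
Point elasticity E = (dQ_d/dp)·(p/Q_d) = -117.15 × 21.3/664.3525 ≈ -3.756.
|E| > 1, so demand is elastic at this price.

-3.756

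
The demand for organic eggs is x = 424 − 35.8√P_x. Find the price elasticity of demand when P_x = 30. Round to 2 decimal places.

At P_x = 30, x = 227.9153.
dx/dP_x = −35.8/(2√P_x) = −35.8/(2·5.4772).
Point elasticity E = (dx/dP_x)·(P_x/x) = -3.2681 × 30/227.9153 ≈ -0.43.
|E| < 1, so demand is inelastic at this price.

-0.43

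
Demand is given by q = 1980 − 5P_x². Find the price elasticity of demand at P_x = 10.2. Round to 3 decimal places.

At P_x = 10.2, q = 1459.8.
dq/dP_x = −2·5·P_x = −102.
Point elasticity E = (dq/dP_x)·(P_x/q) = -102 × 10.2/1459.8 ≈ -0.713.
|E| < 1, so demand is inelastic at this price.

-0.713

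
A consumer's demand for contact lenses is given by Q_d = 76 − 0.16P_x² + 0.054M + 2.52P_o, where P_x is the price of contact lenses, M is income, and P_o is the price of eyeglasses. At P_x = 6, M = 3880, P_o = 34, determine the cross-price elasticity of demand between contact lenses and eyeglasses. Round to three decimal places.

0.234

Substituting, Q_d = 76 − 0.16(6)² + 0.054(3880) + 2.52(34) = 76 − 5.76 + 209.52 + 85.68 = 365.44.
∂Q_d/∂P_o = +2.52, so E_xy = 2.52·(34/365.44) ≈ 0.234.
E_xy > 0: the goods are substitutes.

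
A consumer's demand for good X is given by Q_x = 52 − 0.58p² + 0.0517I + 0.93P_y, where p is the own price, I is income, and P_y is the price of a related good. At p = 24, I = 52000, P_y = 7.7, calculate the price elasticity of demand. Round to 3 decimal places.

Q_x = 52 − 0.58(24)² + 0.0517(52000) + 0.93(7.7) = 52 − 334.08 + 2688.4 + 7.161 = 2413.481.
∂Q_x/∂p = −2·0.58·p = -27.84, so E_p = -27.84·(24/2413.481) ≈ -0.277.
|E_p| < 1: demand is inelastic.

-0.277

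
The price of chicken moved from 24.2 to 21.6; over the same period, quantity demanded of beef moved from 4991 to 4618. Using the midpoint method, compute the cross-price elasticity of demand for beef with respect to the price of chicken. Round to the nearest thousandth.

%ΔQ_x = (4618 − 4991)/[(4991+4618)/2] = -373/4804.5 ≈ -0.0776.
%ΔP_y = (21.6 − 24.2)/[(24.2+21.6)/2] ≈ -0.1135.
E_xy = -0.0776/-0.1135 ≈ 0.684.
E_xy > 0, so beef and chicken are substitutes.

0.684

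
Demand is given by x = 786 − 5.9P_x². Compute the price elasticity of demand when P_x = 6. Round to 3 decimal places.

-0.741

At P_x = 6, x = 573.6.
dx/dP_x = −2·5.9·P_x = −70.8.
Point elasticity E = (dx/dP_x)·(P_x/x) = -70.8 × 6/573.6 ≈ -0.741.
|E| < 1, so demand is inelastic at this price.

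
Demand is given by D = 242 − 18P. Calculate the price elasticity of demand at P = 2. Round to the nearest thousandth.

-0.175

At P = 2, D = 206.
dD/dP = −18.
Point elasticity E = (dD/dP)·(P/D) = -18 × 2/206 ≈ -0.175.
|E| < 1, so demand is inelastic at this price.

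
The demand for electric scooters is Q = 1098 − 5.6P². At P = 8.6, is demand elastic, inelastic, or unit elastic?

At P = 8.6, Q = 683.824.
dQ/dP = −2·5.6·P = −96.32.
Point elasticity E = (dQ/dP)·(P/Q) = -96.32 × 8.6/683.824 ≈ -1.211.
|E| ≈ 1.211 > 1, so demand is elastic.

elastic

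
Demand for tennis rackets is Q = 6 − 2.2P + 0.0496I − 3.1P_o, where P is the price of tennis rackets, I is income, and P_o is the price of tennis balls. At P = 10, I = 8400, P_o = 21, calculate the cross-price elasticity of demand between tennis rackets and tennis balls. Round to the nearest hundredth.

Substituting, Q = 6 − 2.2(10) + 0.0496(8400) − 3.1(21) = 6 − 22 + 416.64 − 65.1 = 335.54.
∂Q/∂P_o = −3.1, so E_xy = -3.1·(21/335.54) ≈ -0.19.
E_xy < 0: the goods are complements.

-0.19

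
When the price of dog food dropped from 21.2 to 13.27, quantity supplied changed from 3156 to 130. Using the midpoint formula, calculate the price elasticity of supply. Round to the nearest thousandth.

%ΔQ = (130 − 3156)/[(3156 + 130)/2] = -3026/1643 ≈ -1.8418.
%ΔP = (13.27 − 21.2)/[(21.2 + 13.27)/2] = -7.93/17.235 ≈ -0.4601.
Arc elasticity E = %ΔQ/%ΔP ≈ -1.8418/-0.4601 ≈ 4.003.
|E| > 1: supply is elastic over this range.

4.003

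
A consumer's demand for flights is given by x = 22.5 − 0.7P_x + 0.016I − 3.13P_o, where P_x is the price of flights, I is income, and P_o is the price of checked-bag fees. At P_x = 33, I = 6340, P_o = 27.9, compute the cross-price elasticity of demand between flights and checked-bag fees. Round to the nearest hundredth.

Evaluating quantity at (P_x, I, P_o) gives x = 22.5 − 0.7(33) + 0.016(6340) − 3.13(27.9) = 22.5 − 23.1 + 101.44 − 87.327 = 13.513.
∂x/∂P_o = −3.13, so E_xy = -3.13·(27.9/13.513) ≈ -6.46.
E_xy < 0: the goods are complements.

-6.46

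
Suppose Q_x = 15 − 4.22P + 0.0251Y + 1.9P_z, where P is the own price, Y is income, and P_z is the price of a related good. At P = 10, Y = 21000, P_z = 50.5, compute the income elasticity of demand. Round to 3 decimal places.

Evaluating quantity at (P, Y, P_z) gives Q_x = 15 − 4.22(10) + 0.0251(21000) + 1.9(50.5) = 15 − 42.2 + 527.1 + 95.95 = 595.85.
∂Q_x/∂Y = +0.0251, so E_I = 0.0251·(21000/595.85) ≈ 0.885.
E_I ∈ (0,1): normal good (necessity).

0.885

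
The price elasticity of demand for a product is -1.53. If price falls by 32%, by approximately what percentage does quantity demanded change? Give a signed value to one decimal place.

49.0

%ΔQ ≈ E × %ΔP = (-1.53) × (-32%) ≈ 49.0%.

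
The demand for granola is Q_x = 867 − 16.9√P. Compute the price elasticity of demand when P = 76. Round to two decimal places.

At P = 76, Q_x = 719.6692.
dQ_x/dP = −16.9/(2√P) = −16.9/(2·8.7178).
Point elasticity E = (dQ_x/dP)·(P/Q_x) = -0.9693 × 76/719.6692 ≈ -0.10.
|E| < 1, so demand is inelastic at this price.

-0.10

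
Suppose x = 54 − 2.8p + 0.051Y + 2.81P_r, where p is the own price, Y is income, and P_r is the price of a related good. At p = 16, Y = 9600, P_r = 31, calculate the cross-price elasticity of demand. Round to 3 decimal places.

0.149

At the given point, x = 54 − 2.8(16) + 0.051(9600) + 2.81(31) = 54 − 44.8 + 489.6 + 87.11 = 585.91.
∂x/∂P_r = +2.81, so E_xy = 2.81·(31/585.91) ≈ 0.149.
E_xy > 0: the goods are substitutes.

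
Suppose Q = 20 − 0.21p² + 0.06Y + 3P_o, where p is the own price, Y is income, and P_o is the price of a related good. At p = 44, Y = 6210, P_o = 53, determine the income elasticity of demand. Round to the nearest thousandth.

2.569

Substituting, Q = 20 − 0.21(44)² + 0.06(6210) + 3(53) = 20 − 406.56 + 372.6 + 159 = 145.04.
∂Q/∂Y = +0.06, so E_I = 0.06·(6210/145.04) ≈ 2.569.
E_I > 1: normal good (luxury).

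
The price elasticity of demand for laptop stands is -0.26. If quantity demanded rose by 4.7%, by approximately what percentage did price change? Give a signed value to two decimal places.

-18.08

%ΔQ ≈ E × %ΔP ⇒ %ΔP = %ΔQ / E = (4.7%)/(-0.26) ≈ -18.08%.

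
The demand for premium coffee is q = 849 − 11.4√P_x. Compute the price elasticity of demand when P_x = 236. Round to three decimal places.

At P_x = 236, q = 673.8699.
dq/dP_x = −11.4/(2√P_x) = −11.4/(2·15.3623).
Point elasticity E = (dq/dP_x)·(P_x/q) = -0.371 × 236/673.8699 ≈ -0.130.
|E| < 1, so demand is inelastic at this price.

-0.130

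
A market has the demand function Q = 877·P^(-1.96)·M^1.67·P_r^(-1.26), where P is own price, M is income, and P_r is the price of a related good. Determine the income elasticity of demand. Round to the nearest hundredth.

For a Cobb–Douglas (constant-elasticity) form Q = A·M^α·…, the elasticity with respect to M equals the exponent α at every point.
Here the exponent on M is 1.67, so the income elasticity of demand is 1.67.

1.67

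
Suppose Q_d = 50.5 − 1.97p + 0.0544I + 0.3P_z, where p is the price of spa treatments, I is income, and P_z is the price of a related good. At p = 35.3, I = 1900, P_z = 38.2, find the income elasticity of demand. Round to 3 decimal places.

First evaluate Q_d: 50.5 − 1.97(35.3) + 0.0544(1900) + 0.3(38.2) = 50.5 − 69.541 + 103.36 + 11.46 = 95.779.
∂Q_d/∂I = +0.0544, so E_I = 0.0544·(1900/95.779) ≈ 1.079.
E_I > 1: normal good (luxury).

1.079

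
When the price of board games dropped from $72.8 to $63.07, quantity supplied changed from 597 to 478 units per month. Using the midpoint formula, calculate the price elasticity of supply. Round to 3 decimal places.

%ΔQ = (478 − 597)/[(597 + 478)/2] = -119/537.5 ≈ -0.2214.
%ΔP = (63.07 − 72.8)/[(72.8 + 63.07)/2] = -9.73/67.935 ≈ -0.1432.
Arc elasticity E = %ΔQ/%ΔP ≈ -0.2214/-0.1432 ≈ 1.546.
|E| > 1: supply is elastic over this range.

1.546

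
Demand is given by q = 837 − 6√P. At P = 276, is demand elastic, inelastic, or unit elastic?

At P = 276, q = 737.3205.
dq/dP = −6/(2√P) = −6/(2·16.6132).
Point elasticity E = (dq/dP)·(P/q) = -0.1806 × 276/737.3205 ≈ -0.068.
|E| ≈ 0.068 < 1, so demand is inelastic.

inelastic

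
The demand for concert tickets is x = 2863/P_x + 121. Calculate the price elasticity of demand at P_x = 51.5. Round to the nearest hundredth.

-0.31

At P_x = 51.5, x = 176.5922.
dx/dP_x = −2863/P_x² = −1.0795.
Point elasticity E = (dx/dP_x)·(P_x/x) = -1.0795 × 51.5/176.5922 ≈ -0.31.
|E| < 1, so demand is inelastic at this price.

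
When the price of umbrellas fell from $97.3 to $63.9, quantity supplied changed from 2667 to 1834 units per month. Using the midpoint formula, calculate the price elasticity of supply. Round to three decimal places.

0.893

%ΔQ = (1834 − 2667)/[(2667 + 1834)/2] = -833/2250.5 ≈ -0.3701.
%Δp = (63.9 − 97.3)/[(97.3 + 63.9)/2] = -33.4/80.6 ≈ -0.4144.
Arc elasticity E = %ΔQ/%Δp ≈ -0.3701/-0.4144 ≈ 0.893.
|E| < 1: supply is inelastic over this range.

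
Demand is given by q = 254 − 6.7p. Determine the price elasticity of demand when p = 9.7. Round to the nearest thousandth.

-0.344

At p = 9.7, q = 189.01.
dq/dp = −6.7.
Point elasticity E = (dq/dp)·(p/q) = -6.7 × 9.7/189.01 ≈ -0.344.
|E| < 1, so demand is inelastic at this price.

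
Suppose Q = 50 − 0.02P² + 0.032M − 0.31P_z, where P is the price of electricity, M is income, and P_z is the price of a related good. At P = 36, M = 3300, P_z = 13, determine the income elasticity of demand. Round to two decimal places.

0.84

Substituting, Q = 50 − 0.02(36)² + 0.032(3300) − 0.31(13) = 50 − 25.92 + 105.6 − 4.03 = 125.65.
∂Q/∂M = +0.032, so E_I = 0.032·(3300/125.65) ≈ 0.84.
E_I ∈ (0,1): normal good (necessity).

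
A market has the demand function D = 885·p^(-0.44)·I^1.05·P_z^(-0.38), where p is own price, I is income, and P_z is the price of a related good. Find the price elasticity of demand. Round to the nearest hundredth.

-0.44

For a Cobb–Douglas (constant-elasticity) form D = A·p^α·…, the elasticity with respect to p equals the exponent α at every point.
Here the exponent on p is -0.44, so the price elasticity of demand is -0.44.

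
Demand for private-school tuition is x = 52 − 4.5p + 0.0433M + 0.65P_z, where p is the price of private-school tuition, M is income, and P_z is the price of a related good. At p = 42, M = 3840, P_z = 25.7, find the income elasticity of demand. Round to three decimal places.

First evaluate x: 52 − 4.5(42) + 0.0433(3840) + 0.65(25.7) = 52 − 189 + 166.272 + 16.705 = 45.977.
∂x/∂M = +0.0433, so E_I = 0.0433·(3840/45.977) ≈ 3.616.
E_I > 1: normal good (luxury).

3.616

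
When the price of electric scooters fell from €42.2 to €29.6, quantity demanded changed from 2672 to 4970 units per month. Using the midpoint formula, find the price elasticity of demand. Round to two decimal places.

%ΔQ = (4970 − 2672)/[(2672 + 4970)/2] = 2298/3821 ≈ 0.6014.
%Δp = (29.6 − 42.2)/[(42.2 + 29.6)/2] = -12.6/35.9 ≈ -0.3510.
Arc elasticity E = %ΔQ/%Δp ≈ 0.6014/-0.3510 ≈ -1.71.
|E| > 1: demand is elastic over this range.

-1.71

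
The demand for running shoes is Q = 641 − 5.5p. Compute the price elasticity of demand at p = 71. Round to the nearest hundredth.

-1.56

At p = 71, Q = 250.5.
dQ/dp = −5.5.
Point elasticity E = (dQ/dp)·(p/Q) = -5.5 × 71/250.5 ≈ -1.56.
|E| > 1, so demand is elastic at this price.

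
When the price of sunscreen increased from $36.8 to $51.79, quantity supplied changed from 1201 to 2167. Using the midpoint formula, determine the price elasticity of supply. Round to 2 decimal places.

%ΔQ = (2167 − 1201)/[(1201 + 2167)/2] = 966/1684 ≈ 0.5736.
%ΔP = (51.79 − 36.8)/[(36.8 + 51.79)/2] = 14.99/44.295 ≈ 0.3384.
Arc elasticity E = %ΔQ/%ΔP ≈ 0.5736/0.3384 ≈ 1.70.
|E| > 1: supply is elastic over this range.

1.70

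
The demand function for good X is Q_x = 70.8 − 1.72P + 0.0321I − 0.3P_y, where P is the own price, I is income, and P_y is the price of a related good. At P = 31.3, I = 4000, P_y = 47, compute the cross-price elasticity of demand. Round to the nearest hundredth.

-0.11

First evaluate Q_x: 70.8 − 1.72(31.3) + 0.0321(4000) − 0.3(47) = 70.8 − 53.836 + 128.4 − 14.1 = 131.264.
∂Q_x/∂P_y = −0.3, so E_xy = -0.3·(47/131.264) ≈ -0.11.
E_xy < 0: the goods are complements.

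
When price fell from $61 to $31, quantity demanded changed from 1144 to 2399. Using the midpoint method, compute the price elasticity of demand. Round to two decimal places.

%ΔQ = (2399 − 1144)/[(1144 + 2399)/2] = 1255/1771.5 ≈ 0.7084.
%Δp = (31 − 61)/[(61 + 31)/2] = -30/46 ≈ -0.6522.
Arc elasticity E = %ΔQ/%Δp ≈ 0.7084/-0.6522 ≈ -1.09.
|E| > 1: demand is elastic over this range.

-1.09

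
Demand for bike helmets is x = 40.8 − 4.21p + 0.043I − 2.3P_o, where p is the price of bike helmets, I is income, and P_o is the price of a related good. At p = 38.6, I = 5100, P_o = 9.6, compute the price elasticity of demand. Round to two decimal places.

At the given point, x = 40.8 − 4.21(38.6) + 0.043(5100) − 2.3(9.6) = 40.8 − 162.506 + 219.3 − 22.08 = 75.514.
∂x/∂p = −4.21, so E_p = (−4.21)·(38.6/75.514) ≈ -2.15.
|E_p| > 1: demand is elastic.

-2.15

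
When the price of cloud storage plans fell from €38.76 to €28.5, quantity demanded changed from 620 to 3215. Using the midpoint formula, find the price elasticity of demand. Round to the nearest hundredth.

%ΔQ = (3215 − 620)/[(620 + 3215)/2] = 2595/1917.5 ≈ 1.3533.
%Δp = (28.5 − 38.76)/[(38.76 + 28.5)/2] = -10.26/33.63 ≈ -0.3051.
Arc elasticity E = %ΔQ/%Δp ≈ 1.3533/-0.3051 ≈ -4.44.
|E| > 1: demand is elastic over this range.

-4.44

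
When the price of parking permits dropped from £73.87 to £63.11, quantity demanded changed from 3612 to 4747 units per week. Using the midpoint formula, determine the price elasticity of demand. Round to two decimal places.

%ΔQ = (4747 − 3612)/[(3612 + 4747)/2] = 1135/4179.5 ≈ 0.2716.
%ΔP = (63.11 − 73.87)/[(73.87 + 63.11)/2] = -10.76/68.49 ≈ -0.1571.
Arc elasticity E = %ΔQ/%ΔP ≈ 0.2716/-0.1571 ≈ -1.73.
|E| > 1: demand is elastic over this range.

-1.73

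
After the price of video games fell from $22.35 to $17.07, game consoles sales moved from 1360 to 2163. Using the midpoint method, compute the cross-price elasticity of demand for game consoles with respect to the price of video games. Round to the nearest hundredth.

%ΔQ_x = (2163 − 1360)/[(1360+2163)/2] = 803/1761.5 ≈ 0.4559.
%ΔP_y = (17.07 − 22.35)/[(22.35+17.07)/2] ≈ -0.2679.
E_xy = 0.4559/-0.2679 ≈ -1.70.
E_xy < 0, so game consoles and video games are complements.

-1.70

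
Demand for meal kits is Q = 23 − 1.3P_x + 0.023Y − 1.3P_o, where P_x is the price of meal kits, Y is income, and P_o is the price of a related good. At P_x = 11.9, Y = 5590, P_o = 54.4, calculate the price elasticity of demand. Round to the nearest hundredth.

First evaluate Q: 23 − 1.3(11.9) + 0.023(5590) − 1.3(54.4) = 23 − 15.47 + 128.57 − 70.72 = 65.38.
∂Q/∂P_x = −1.3, so E_p = (−1.3)·(11.9/65.38) ≈ -0.24.
|E_p| < 1: demand is inelastic.

-0.24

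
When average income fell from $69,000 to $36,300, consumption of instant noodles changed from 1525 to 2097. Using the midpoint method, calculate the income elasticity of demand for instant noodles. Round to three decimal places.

%ΔQ = (2097 − 1525)/[(1525+2097)/2] = 572/1811 ≈ 0.3158.
%ΔY = (36,300 − 69,000)/[(69,000+36,300)/2] = -32700/52650 ≈ -0.6211.
E_I = %ΔQ/%ΔY ≈ -0.509.
E_I < 0: inferior good.

-0.509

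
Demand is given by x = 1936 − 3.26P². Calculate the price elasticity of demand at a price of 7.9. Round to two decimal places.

At P = 7.9, x = 1732.5434.
dx/dP = −2·3.26·P = −51.508.
Point elasticity E = (dx/dP)·(P/x) = -51.508 × 7.9/1732.5434 ≈ -0.23.
|E| < 1, so demand is inelastic at this price.

-0.23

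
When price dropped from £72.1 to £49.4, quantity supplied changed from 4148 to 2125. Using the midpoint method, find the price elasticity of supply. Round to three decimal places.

%ΔQ = (2125 − 4148)/[(4148 + 2125)/2] = -2023/3136.5 ≈ -0.6450.
%Δp = (49.4 − 72.1)/[(72.1 + 49.4)/2] = -22.7/60.75 ≈ -0.3737.
Arc elasticity E = %ΔQ/%Δp ≈ -0.6450/-0.3737 ≈ 1.726.
|E| > 1: supply is elastic over this range.

1.726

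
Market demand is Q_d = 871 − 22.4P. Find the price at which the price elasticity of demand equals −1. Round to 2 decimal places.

19.44

For linear demand Q_d = a − bP, E = −bP/(a − bP). |E| = 1 ⇒ bP = a − bP ⇒ P = a/(2b).
P = 871/(2·22.4) ≈ 19.44.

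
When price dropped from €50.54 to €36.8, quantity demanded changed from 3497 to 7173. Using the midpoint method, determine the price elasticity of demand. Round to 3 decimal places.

-2.190

%Δq = (7173 − 3497)/[(3497 + 7173)/2] = 3676/5335 ≈ 0.6890.
%Δp = (36.8 − 50.54)/[(50.54 + 36.8)/2] = -13.74/43.67 ≈ -0.3146.
Arc elasticity E = %Δq/%Δp ≈ 0.6890/-0.3146 ≈ -2.190.
|E| > 1: demand is elastic over this range.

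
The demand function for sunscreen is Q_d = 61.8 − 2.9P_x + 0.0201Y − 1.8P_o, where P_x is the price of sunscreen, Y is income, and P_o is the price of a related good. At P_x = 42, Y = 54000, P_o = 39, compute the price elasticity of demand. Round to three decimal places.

Substituting, Q_d = 61.8 − 2.9(42) + 0.0201(54000) − 1.8(39) = 61.8 − 121.8 + 1085.4 − 70.2 = 955.2.
∂Q_d/∂P_x = −2.9, so E_p = (−2.9)·(42/955.2) ≈ -0.128.
|E_p| < 1: demand is inelastic.

-0.128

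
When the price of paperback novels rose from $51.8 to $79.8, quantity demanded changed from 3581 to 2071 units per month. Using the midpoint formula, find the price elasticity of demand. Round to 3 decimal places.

-1.256

%Δq = (2071 − 3581)/[(3581 + 2071)/2] = -1510/2826 ≈ -0.5343.
%ΔP = (79.8 − 51.8)/[(51.8 + 79.8)/2] = 28/65.8 ≈ 0.4255.
Arc elasticity E = %Δq/%ΔP ≈ -0.5343/0.4255 ≈ -1.256.
|E| > 1: demand is elastic over this range.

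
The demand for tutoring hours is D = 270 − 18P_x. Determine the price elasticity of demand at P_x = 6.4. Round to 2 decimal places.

At P_x = 6.4, D = 154.8.
dD/dP_x = −18.
Point elasticity E = (dD/dP_x)·(P_x/D) = -18 × 6.4/154.8 ≈ -0.74.
|E| < 1, so demand is inelastic at this price.

-0.74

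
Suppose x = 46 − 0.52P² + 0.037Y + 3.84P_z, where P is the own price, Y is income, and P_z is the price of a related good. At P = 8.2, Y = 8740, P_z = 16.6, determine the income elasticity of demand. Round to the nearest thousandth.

First evaluate x: 46 − 0.52(8.2)² + 0.037(8740) + 3.84(16.6) = 46 − 34.9648 + 323.38 + 63.744 = 398.1592.
∂x/∂Y = +0.037, so E_I = 0.037·(8740/398.1592) ≈ 0.812.
E_I ∈ (0,1): normal good (necessity).

0.812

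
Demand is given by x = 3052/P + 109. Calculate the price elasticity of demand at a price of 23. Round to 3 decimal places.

At P = 23, x = 241.6957.
dx/dP = −3052/P² = −5.7694.
Point elasticity E = (dx/dP)·(P/x) = -5.7694 × 23/241.6957 ≈ -0.549.
|E| < 1, so demand is inelastic at this price.

-0.549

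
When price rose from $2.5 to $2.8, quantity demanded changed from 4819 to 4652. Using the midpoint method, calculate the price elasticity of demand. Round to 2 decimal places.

-0.31

%Δq = (4652 − 4819)/[(4819 + 4652)/2] = -167/4735.5 ≈ -0.0353.
%Δp = (2.8 − 2.5)/[(2.5 + 2.8)/2] = 0.3/2.65 ≈ 0.1132.
Arc elasticity E = %Δq/%Δp ≈ -0.0353/0.1132 ≈ -0.31.
|E| < 1: demand is inelastic over this range.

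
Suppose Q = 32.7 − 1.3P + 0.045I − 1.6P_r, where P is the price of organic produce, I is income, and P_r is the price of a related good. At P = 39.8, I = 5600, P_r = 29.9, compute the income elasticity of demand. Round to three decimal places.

First evaluate Q: 32.7 − 1.3(39.8) + 0.045(5600) − 1.6(29.9) = 32.7 − 51.74 + 252 − 47.84 = 185.12.
∂Q/∂I = +0.045, so E_I = 0.045·(5600/185.12) ≈ 1.361.
E_I > 1: normal good (luxury).

1.361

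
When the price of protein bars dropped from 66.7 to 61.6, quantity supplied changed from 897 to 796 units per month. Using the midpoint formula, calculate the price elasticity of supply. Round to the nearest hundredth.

%ΔQ = (796 − 897)/[(897 + 796)/2] = -101/846.5 ≈ -0.1193.
%ΔP = (61.6 − 66.7)/[(66.7 + 61.6)/2] = -5.1/64.15 ≈ -0.0795.
Arc elasticity E = %ΔQ/%ΔP ≈ -0.1193/-0.0795 ≈ 1.50.
|E| > 1: supply is elastic over this range.

1.50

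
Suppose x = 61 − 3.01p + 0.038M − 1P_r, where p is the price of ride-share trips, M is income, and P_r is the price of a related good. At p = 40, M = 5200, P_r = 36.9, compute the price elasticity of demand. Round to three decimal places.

-1.189

x = 61 − 3.01(40) + 0.038(5200) − 1(36.9) = 61 − 120.4 + 197.6 − 36.9 = 101.3.
∂x/∂p = −3.01, so E_p = (−3.01)·(40/101.3) ≈ -1.189.
|E_p| > 1: demand is elastic.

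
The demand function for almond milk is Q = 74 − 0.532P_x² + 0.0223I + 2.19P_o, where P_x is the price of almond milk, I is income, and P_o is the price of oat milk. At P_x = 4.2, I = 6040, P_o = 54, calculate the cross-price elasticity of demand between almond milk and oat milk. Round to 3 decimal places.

Q = 74 − 0.532(4.2)² + 0.0223(6040) + 2.19(54) = 74 − 9.3845 + 134.692 + 118.26 = 317.5675.
∂Q/∂P_o = +2.19, so E_xy = 2.19·(54/317.5675) ≈ 0.372.
E_xy > 0: the goods are substitutes.

0.372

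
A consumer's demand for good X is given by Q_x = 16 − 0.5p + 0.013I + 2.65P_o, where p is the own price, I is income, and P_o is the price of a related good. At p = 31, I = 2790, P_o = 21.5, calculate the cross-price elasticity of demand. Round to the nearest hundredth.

Evaluating quantity at (p, I, P_o) gives Q_x = 16 − 0.5(31) + 0.013(2790) + 2.65(21.5) = 16 − 15.5 + 36.27 + 56.975 = 93.745.
∂Q_x/∂P_o = +2.65, so E_xy = 2.65·(21.5/93.745) ≈ 0.61.
E_xy > 0: the goods are substitutes.

0.61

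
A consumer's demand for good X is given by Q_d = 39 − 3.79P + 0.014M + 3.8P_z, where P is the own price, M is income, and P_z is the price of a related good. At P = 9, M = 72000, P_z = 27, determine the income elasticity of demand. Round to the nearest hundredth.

First evaluate Q_d: 39 − 3.79(9) + 0.014(72000) + 3.8(27) = 39 − 34.11 + 1008 + 102.6 = 1115.49.
∂Q_d/∂M = +0.014, so E_I = 0.014·(72000/1115.49) ≈ 0.90.
E_I ∈ (0,1): normal good (necessity).

0.90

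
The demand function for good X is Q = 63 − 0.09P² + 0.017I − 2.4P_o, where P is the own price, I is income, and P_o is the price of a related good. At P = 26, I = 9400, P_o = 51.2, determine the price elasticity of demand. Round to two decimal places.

First evaluate Q: 63 − 0.09(26)² + 0.017(9400) − 2.4(51.2) = 63 − 60.84 + 159.8 − 122.88 = 39.08.
∂Q/∂P = −2·0.09·P = -4.68, so E_p = -4.68·(26/39.08) ≈ -3.11.
|E_p| > 1: demand is elastic.

-3.11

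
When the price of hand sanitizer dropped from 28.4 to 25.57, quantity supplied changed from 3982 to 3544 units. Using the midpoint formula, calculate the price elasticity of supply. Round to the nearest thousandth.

1.110

%Δq = (3544 − 3982)/[(3982 + 3544)/2] = -438/3763 ≈ -0.1164.
%Δp = (25.57 − 28.4)/[(28.4 + 25.57)/2] = -2.83/26.985 ≈ -0.1049.
Arc elasticity E = %Δq/%Δp ≈ -0.1164/-0.1049 ≈ 1.110.
|E| > 1: supply is elastic over this range.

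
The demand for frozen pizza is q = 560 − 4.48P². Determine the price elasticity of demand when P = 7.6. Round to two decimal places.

At P = 7.6, q = 301.2352.
dq/dP = −2·4.48·P = −68.096.
Point elasticity E = (dq/dP)·(P/q) = -68.096 × 7.6/301.2352 ≈ -1.72.
|E| > 1, so demand is elastic at this price.

-1.72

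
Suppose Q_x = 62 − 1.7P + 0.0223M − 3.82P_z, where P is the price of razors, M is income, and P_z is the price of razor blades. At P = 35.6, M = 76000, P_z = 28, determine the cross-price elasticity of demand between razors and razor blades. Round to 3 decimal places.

First evaluate Q_x: 62 − 1.7(35.6) + 0.0223(76000) − 3.82(28) = 62 − 60.52 + 1694.8 − 106.96 = 1589.32.
∂Q_x/∂P_z = −3.82, so E_xy = -3.82·(28/1589.32) ≈ -0.067.
E_xy < 0: the goods are complements.

-0.067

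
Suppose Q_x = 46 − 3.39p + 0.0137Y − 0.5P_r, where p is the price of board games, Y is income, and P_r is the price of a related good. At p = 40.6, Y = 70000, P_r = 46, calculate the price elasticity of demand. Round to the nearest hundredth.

-0.16

Evaluating quantity at (p, Y, P_r) gives Q_x = 46 − 3.39(40.6) + 0.0137(70000) − 0.5(46) = 46 − 137.634 + 959 − 23 = 844.366.
∂Q_x/∂p = −3.39, so E_p = (−3.39)·(40.6/844.366) ≈ -0.16.
|E_p| < 1: demand is inelastic.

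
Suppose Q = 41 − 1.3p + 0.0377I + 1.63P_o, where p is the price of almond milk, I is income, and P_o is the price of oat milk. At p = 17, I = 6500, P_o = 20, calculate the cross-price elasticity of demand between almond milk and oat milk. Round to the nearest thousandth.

Q = 41 − 1.3(17) + 0.0377(6500) + 1.63(20) = 41 − 22.1 + 245.05 + 32.6 = 296.55.
∂Q/∂P_o = +1.63, so E_xy = 1.63·(20/296.55) ≈ 0.110.
E_xy > 0: the goods are substitutes.

0.110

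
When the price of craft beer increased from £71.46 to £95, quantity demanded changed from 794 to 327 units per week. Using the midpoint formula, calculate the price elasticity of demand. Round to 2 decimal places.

%ΔQ = (327 − 794)/[(794 + 327)/2] = -467/560.5 ≈ -0.8332.
%ΔP = (95 − 71.46)/[(71.46 + 95)/2] = 23.54/83.23 ≈ 0.2828.
Arc elasticity E = %ΔQ/%ΔP ≈ -0.8332/0.2828 ≈ -2.95.
|E| > 1: demand is elastic over this range.

-2.95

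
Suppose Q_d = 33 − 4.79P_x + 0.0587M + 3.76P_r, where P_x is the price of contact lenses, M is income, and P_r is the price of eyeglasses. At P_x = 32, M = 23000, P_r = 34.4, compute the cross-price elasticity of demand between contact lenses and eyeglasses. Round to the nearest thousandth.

Q_d = 33 − 4.79(32) + 0.0587(23000) + 3.76(34.4) = 33 − 153.28 + 1350.1 + 129.344 = 1359.164.
∂Q_d/∂P_r = +3.76, so E_xy = 3.76·(34.4/1359.164) ≈ 0.095.
E_xy > 0: the goods are substitutes.

0.095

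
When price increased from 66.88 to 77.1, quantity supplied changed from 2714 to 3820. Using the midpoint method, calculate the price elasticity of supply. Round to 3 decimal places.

%ΔQ = (3820 − 2714)/[(2714 + 3820)/2] = 1106/3267 ≈ 0.3385.
%ΔP = (77.1 − 66.88)/[(66.88 + 77.1)/2] = 10.22/71.99 ≈ 0.1420.
Arc elasticity E = %ΔQ/%ΔP ≈ 0.3385/0.1420 ≈ 2.385.
|E| > 1: supply is elastic over this range.

2.385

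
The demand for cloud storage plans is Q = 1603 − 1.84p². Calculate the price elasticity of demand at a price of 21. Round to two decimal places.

At p = 21, Q = 791.56.
dQ/dp = −2·1.84·p = −77.28.
Point elasticity E = (dQ/dp)·(p/Q) = -77.28 × 21/791.56 ≈ -2.05.
|E| > 1, so demand is elastic at this price.

-2.05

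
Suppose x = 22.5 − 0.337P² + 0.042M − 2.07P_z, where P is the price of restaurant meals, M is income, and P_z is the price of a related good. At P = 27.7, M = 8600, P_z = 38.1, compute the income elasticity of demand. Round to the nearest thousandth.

7.809

At the given point, x = 22.5 − 0.337(27.7)² + 0.042(8600) − 2.07(38.1) = 22.5 − 258.5767 + 361.2 − 78.867 = 46.2563.
∂x/∂M = +0.042, so E_I = 0.042·(8600/46.2563) ≈ 7.809.
E_I > 1: normal good (luxury).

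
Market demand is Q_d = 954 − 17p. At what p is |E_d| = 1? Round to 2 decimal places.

For linear demand Q_d = a − bp, E = −bp/(a − bp). |E| = 1 ⇒ bp = a − bp ⇒ p = a/(2b).
p = 954/(2·17) ≈ 28.06.

28.06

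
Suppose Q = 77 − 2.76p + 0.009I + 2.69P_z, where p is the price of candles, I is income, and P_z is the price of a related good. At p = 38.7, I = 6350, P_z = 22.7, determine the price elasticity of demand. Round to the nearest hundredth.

-1.21

Evaluating quantity at (p, I, P_z) gives Q = 77 − 2.76(38.7) + 0.009(6350) + 2.69(22.7) = 77 − 106.812 + 57.15 + 61.063 = 88.401.
∂Q/∂p = −2.76, so E_p = (−2.76)·(38.7/88.401) ≈ -1.21.
|E_p| > 1: demand is elastic.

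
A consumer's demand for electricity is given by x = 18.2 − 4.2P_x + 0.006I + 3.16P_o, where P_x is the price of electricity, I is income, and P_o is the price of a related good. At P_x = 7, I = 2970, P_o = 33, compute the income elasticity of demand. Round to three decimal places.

At the given point, x = 18.2 − 4.2(7) + 0.006(2970) + 3.16(33) = 18.2 − 29.4 + 17.82 + 104.28 = 110.9.
∂x/∂I = +0.006, so E_I = 0.006·(2970/110.9) ≈ 0.161.
E_I ∈ (0,1): normal good (necessity).

0.161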